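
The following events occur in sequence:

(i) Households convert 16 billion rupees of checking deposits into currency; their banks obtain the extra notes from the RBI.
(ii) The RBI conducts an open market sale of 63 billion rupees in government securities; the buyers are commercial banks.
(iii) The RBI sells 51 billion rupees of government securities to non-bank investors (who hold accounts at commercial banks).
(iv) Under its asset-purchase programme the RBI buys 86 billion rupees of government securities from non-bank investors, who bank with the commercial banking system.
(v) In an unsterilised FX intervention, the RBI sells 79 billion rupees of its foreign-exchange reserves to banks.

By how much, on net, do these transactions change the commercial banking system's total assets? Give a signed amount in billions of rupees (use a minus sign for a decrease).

RBI balance sheet:
  Assets:      Securities −28B, Foreign assets −79B
  Liabilities: Bank reserves −123B, Currency in circulation +16B
Commercial banking system:
  Assets:      Reserves at CB −123B, Securities +63B, Foreign assets +79B
  Liabilities: Checkable deposits +19B
Change in total bank assets = +19 billion.

+19 billion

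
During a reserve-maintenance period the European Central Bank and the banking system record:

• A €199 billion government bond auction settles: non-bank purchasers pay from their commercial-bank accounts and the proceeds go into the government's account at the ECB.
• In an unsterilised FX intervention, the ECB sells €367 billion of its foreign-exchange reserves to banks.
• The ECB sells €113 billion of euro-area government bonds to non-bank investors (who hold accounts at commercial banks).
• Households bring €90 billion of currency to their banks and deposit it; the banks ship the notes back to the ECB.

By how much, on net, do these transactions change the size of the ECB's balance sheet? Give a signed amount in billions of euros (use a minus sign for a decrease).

ECB balance sheet:
  Assets:      Securities −€113B, Foreign assets −€367B
  Liabilities: Bank reserves −€589B, Currency in circulation −€90B, Government deposits +€199B
Change in total ECB assets = -€480 billion.

-€480 billion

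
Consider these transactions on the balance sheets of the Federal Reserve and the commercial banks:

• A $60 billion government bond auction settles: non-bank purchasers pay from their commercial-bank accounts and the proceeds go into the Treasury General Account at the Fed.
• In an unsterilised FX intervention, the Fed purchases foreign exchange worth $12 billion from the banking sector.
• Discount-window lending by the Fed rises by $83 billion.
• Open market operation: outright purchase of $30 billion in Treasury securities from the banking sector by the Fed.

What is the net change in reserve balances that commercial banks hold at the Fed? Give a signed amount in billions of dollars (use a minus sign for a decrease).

+$65 billion

Fed balance sheet:
  Assets:      Securities +$30B, Loans to banks +$83B, Foreign assets +$12B
  Liabilities: Bank reserves +$65B, Government deposits +$60B
So the change in reserve balances that commercial banks hold at the Fed is +$65 billion.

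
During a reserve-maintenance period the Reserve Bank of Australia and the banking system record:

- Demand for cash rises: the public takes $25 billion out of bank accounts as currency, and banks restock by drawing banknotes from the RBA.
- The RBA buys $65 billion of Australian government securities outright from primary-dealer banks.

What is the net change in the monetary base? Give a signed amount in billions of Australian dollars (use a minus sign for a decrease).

+$65 billion

Currency withdrawal $25 billion: just a shift between currency and reserves — both are base money → 0.
OMO purchase (from banks) $65 billion: RBA balance sheet expands → +$65B.
Net: 0 + 65 = +$65 billion.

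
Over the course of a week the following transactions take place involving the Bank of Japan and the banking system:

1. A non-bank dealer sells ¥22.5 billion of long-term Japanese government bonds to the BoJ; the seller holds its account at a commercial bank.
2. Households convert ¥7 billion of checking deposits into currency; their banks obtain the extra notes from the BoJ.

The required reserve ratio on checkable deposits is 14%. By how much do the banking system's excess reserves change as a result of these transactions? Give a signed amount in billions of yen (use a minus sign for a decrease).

Asset purchase (from non-banks) ¥22.5 billion: reserves +¥22.5B, deposits +¥22.5B.
Currency withdrawal ¥7 billion: reserves −¥7B, deposits −¥7B.
Totals: Δreserves = +¥15.5B, Δdeposits = +¥15.5B.
Δrequired reserves = 14% × +¥15.5B = +¥2.17B.
Δexcess reserves = Δreserves − Δrequired = +¥15.5B − (+¥2.17B) = +¥13.33 billion.

+¥13.33 billion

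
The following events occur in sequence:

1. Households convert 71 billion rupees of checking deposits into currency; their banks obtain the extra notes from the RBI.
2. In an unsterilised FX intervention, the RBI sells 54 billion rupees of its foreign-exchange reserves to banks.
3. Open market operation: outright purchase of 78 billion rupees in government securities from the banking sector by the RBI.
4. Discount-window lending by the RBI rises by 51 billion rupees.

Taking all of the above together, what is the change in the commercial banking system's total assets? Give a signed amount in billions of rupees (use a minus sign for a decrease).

RBI balance sheet:
  Assets:      Securities +78B, Loans to banks +51B, Foreign assets −54B
  Liabilities: Bank reserves +4B, Currency in circulation +71B
Commercial banking system:
  Assets:      Reserves at CB +4B, Securities −78B, Foreign assets +54B
  Liabilities: Checkable deposits −71B, Borrowings from CB +51B
Change in total bank assets = -20 billion.

-20 billion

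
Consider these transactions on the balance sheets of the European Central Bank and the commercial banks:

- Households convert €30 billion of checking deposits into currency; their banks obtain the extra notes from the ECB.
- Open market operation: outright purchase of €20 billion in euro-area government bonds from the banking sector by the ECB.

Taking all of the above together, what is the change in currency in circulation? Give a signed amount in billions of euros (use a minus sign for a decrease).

Currency withdrawal €30 billion: notes leave the central bank → +€30B.
OMO purchase (from banks) €20 billion: no currency enters or leaves circulation → 0.
Net: 30 + 0 = +€30 billion.

+€30 billion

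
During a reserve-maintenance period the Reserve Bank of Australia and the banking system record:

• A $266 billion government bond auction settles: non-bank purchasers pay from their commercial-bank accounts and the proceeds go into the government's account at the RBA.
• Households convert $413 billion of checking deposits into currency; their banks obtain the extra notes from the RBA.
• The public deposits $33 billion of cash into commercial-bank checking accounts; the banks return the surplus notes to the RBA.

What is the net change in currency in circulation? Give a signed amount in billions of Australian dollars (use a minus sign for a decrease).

Government account inflow $266 billion: no currency enters or leaves circulation → 0.
Currency withdrawal $413 billion: notes leave the central bank → +$413B.
Currency deposit $33 billion: notes return to the central bank → −$33B.
Net: 0 + 413 − 33 = +$380 billion.

+$380 billion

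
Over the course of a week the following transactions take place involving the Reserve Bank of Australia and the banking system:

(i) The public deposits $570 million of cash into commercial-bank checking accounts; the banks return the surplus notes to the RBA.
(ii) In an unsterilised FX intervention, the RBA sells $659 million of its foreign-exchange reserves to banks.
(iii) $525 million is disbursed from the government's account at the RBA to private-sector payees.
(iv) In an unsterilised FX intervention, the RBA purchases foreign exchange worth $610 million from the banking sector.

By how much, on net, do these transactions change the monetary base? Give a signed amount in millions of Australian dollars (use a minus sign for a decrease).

+$476 million

RBA balance sheet:
  Assets:      Foreign assets −$49M
  Liabilities: Bank reserves +$1046M, Currency in circulation −$570M, Government deposits −$525M
Commercial banking system:
  Assets:      Reserves at CB +$1046M, Foreign assets +$49M
  Liabilities: Checkable deposits +$1095M
Monetary base = currency + reserves: −$570M + (+$1046M) = +$476 million.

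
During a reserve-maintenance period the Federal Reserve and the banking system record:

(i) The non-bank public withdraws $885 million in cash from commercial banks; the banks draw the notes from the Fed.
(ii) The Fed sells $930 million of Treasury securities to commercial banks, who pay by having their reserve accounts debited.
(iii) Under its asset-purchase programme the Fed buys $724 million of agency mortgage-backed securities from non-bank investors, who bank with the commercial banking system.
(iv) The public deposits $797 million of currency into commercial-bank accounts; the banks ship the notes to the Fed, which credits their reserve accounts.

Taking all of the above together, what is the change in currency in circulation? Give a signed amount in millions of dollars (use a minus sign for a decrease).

Currency withdrawal $885 million: notes leave the central bank → +$885M.
OMO sale (to banks) $930 million: no currency enters or leaves circulation → 0.
Asset purchase (from non-banks) $724 million: no currency enters or leaves circulation → 0.
Currency deposit $797 million: notes return to the central bank → −$797M.
Net: 885 + 0 + 0 − 797 = +$88 million.

+$88 million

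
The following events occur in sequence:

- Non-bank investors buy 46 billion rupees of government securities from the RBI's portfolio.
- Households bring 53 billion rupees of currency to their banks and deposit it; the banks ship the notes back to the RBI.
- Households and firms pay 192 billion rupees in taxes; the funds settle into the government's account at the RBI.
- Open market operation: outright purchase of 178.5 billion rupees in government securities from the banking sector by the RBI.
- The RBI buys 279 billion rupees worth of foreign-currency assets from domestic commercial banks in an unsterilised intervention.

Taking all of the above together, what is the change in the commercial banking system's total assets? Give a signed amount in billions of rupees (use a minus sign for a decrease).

-185 billion

RBI balance sheet:
  Assets:      Securities +132.5B, Foreign assets +279B
  Liabilities: Bank reserves +272.5B, Currency in circulation −53B, Government deposits +192B
Commercial banking system:
  Assets:      Reserves at CB +272.5B, Securities −178.5B, Foreign assets −279B
  Liabilities: Checkable deposits −185B
Change in total bank assets = -185 billion.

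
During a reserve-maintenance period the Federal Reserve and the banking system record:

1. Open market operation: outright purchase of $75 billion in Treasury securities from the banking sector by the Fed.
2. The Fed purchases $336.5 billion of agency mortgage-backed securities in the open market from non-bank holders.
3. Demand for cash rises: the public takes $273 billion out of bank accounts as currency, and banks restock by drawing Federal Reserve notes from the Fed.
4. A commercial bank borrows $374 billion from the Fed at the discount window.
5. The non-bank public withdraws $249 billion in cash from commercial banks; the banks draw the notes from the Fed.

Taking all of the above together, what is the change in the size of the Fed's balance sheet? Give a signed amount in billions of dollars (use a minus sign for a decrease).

OMO purchase (from banks) $75 billion: a Fed asset is acquired → +$75B.
Asset purchase (from non-banks) $336.5 billion: a Fed asset is acquired → +$336.5B.
Currency withdrawal $273 billion: only the composition of liabilities changes → 0.
Discount-window loan $374 billion: a Fed asset is acquired → +$374B.
Currency withdrawal $249 billion: only the composition of liabilities changes → 0.
Net: 75 + 336.5 + 0 + 374 + 0 = +$785.5 billion.

+$785.5 billion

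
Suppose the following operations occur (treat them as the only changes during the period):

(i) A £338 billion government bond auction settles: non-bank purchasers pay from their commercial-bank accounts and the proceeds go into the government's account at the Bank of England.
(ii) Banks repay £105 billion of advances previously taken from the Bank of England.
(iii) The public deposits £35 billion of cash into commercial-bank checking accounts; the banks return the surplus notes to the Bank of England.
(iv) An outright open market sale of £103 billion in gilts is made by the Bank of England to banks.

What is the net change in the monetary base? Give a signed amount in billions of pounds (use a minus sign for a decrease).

Government account inflow £338 billion: reserves shift to a non-base liability → −£338B.
Discount-window repayment £105 billion: Bank of England balance sheet contracts → −£105B.
Currency deposit £35 billion: just a shift between currency and reserves — both are base money → 0.
OMO sale (to banks) £103 billion: Bank of England balance sheet contracts → −£103B.
Net: −338 − 105 + 0 − 103 = -£546 billion.

-£546 billion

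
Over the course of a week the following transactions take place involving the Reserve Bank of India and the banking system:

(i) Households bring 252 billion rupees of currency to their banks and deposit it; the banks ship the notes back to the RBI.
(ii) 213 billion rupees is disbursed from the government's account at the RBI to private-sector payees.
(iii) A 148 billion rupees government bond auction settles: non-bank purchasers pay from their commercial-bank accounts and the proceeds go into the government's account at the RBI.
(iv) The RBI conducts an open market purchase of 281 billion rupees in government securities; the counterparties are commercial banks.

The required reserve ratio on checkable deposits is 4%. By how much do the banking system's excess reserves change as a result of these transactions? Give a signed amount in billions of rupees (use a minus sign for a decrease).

+585.32 billion

Currency deposit 252 billion rupees: reserves +252B, deposits +252B.
Government spending 213 billion rupees: reserves +213B, deposits +213B.
Government account inflow 148 billion rupees: reserves −148B, deposits −148B.
OMO purchase (from banks) 281 billion rupees: reserves +281B, deposits 0.
Totals: Δreserves = +598B, Δdeposits = +317B.
Δrequired reserves = 4% × +317B = +12.68B.
Δexcess reserves = Δreserves − Δrequired = +598B − (+12.68B) = +585.32 billion.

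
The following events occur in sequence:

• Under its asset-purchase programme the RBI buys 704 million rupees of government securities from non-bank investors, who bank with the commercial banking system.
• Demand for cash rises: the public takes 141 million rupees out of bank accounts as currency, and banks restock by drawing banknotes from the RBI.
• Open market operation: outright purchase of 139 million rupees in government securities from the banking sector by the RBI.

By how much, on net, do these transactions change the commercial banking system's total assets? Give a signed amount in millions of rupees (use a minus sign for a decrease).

+563 million

Asset purchase (from non-banks) 704 million rupees: bank balance sheets expand → +704M.
Currency withdrawal 141 million rupees: bank balance sheets shrink → −141M.
OMO purchase (from banks) 139 million rupees: just an asset swap on bank balance sheets → 0.
Net: 704 − 141 + 0 = +563 million.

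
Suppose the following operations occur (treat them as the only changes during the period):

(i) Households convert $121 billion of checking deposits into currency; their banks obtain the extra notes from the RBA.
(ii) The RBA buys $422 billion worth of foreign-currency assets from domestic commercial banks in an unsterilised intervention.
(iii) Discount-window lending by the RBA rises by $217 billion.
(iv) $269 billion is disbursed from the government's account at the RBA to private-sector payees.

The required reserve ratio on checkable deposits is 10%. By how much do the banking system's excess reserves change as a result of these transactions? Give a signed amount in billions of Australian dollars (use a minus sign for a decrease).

+$772.2 billion

Currency withdrawal $121 billion: reserves −$121B, deposits −$121B.
FX purchase $422 billion: reserves +$422B, deposits 0.
Discount-window loan $217 billion: reserves +$217B, deposits 0.
Government spending $269 billion: reserves +$269B, deposits +$269B.
Totals: Δreserves = +$787B, Δdeposits = +$148B.
Δrequired reserves = 10% × +$148B = +$14.8B.
Δexcess reserves = Δreserves − Δrequired = +$787B − (+$14.8B) = +$772.2 billion.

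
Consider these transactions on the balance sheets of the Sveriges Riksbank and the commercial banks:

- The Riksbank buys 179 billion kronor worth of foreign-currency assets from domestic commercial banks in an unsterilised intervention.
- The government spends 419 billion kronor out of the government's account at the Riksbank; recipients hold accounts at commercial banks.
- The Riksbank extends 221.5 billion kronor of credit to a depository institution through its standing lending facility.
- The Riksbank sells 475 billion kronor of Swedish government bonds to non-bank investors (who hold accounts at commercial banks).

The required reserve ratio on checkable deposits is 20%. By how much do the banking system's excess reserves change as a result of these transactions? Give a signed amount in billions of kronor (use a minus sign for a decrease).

FX purchase 179 billion kronor: reserves +179B, deposits 0.
Government spending 419 billion kronor: reserves +419B, deposits +419B.
Discount-window loan 221.5 billion kronor: reserves +221.5B, deposits 0.
Asset sale (to non-banks) 475 billion kronor: reserves −475B, deposits −475B.
Totals: Δreserves = +344.5B, Δdeposits = −56B.
Δrequired reserves = 20% × −56B = −11.2B.
Δexcess reserves = Δreserves − Δrequired = +344.5B − (−11.2B) = +355.7 billion.

+355.7 billion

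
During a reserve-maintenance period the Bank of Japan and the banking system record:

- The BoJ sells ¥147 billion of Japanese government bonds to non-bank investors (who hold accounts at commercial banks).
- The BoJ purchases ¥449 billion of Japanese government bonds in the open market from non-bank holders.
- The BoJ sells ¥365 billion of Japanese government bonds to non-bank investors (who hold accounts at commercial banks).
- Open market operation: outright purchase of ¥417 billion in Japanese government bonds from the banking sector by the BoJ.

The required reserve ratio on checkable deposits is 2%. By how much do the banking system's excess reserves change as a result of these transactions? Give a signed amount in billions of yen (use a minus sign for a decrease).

Asset sale (to non-banks) ¥147 billion: reserves −¥147B, deposits −¥147B.
Asset purchase (from non-banks) ¥449 billion: reserves +¥449B, deposits +¥449B.
Asset sale (to non-banks) ¥365 billion: reserves −¥365B, deposits −¥365B.
OMO purchase (from banks) ¥417 billion: reserves +¥417B, deposits 0.
Totals: Δreserves = +¥354B, Δdeposits = −¥63B.
Δrequired reserves = 2% × −¥63B = −¥1.26B.
Δexcess reserves = Δreserves − Δrequired = +¥354B − (−¥1.26B) = +¥355.26 billion.

+¥355.26 billion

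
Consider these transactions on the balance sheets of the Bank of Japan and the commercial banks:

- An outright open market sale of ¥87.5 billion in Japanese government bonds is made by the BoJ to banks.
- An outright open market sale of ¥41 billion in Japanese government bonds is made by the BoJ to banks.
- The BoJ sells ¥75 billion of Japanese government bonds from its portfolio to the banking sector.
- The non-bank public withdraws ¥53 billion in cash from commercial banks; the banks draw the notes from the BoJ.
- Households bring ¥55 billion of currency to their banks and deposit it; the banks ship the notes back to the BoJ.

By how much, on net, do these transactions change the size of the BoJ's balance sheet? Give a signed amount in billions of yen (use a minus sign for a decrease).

OMO sale (to banks) ¥87.5 billion: a BoJ asset is shed → −¥87.5B.
OMO sale (to banks) ¥41 billion: a BoJ asset is shed → −¥41B.
OMO sale (to banks) ¥75 billion: a BoJ asset is shed → −¥75B.
Currency withdrawal ¥53 billion: only the composition of liabilities changes → 0.
Currency deposit ¥55 billion: only the composition of liabilities changes → 0.
Net: −87.5 − 41 − 75 + 0 + 0 = -¥203.5 billion.

-¥203.5 billion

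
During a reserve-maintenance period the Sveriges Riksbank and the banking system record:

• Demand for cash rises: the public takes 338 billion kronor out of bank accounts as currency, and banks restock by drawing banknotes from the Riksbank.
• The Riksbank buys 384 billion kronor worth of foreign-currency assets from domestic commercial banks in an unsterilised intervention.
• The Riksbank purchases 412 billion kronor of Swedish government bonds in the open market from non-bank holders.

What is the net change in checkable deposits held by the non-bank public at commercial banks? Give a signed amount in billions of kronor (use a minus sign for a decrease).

+74 billion

Currency withdrawal 338 billion kronor: non-bank counterparties' bank balances fall → −338B.
FX purchase 384 billion kronor: the counterparty is a bank, so public deposits are unchanged → 0.
Asset purchase (from non-banks) 412 billion kronor: non-bank counterparties' bank balances rise → +412B.
Net: −338 + 0 + 412 = +74 billion.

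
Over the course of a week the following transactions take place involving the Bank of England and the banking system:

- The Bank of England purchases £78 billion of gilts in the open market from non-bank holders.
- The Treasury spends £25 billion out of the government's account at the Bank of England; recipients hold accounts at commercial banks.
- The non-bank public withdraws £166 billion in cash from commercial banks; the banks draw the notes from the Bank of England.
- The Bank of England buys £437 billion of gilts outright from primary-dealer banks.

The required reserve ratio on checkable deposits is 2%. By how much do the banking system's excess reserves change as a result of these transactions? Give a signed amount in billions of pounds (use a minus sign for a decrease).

+£375.26 billion

Asset purchase (from non-banks) £78 billion: reserves +£78B, deposits +£78B.
Government spending £25 billion: reserves +£25B, deposits +£25B.
Currency withdrawal £166 billion: reserves −£166B, deposits −£166B.
OMO purchase (from banks) £437 billion: reserves +£437B, deposits 0.
Totals: Δreserves = +£374B, Δdeposits = −£63B.
Δrequired reserves = 2% × −£63B = −£1.26B.
Δexcess reserves = Δreserves − Δrequired = +£374B − (−£1.26B) = +£375.26 billion.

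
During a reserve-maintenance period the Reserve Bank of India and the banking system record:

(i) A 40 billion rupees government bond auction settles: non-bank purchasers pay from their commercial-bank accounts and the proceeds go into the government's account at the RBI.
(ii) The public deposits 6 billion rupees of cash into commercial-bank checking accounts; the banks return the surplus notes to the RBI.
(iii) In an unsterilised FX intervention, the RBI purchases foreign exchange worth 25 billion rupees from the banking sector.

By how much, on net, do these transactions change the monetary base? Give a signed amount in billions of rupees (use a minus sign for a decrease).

-15 billion

RBI balance sheet:
  Assets:      Foreign assets +25B
  Liabilities: Bank reserves −9B, Currency in circulation −6B, Government deposits +40B
Commercial banking system:
  Assets:      Reserves at CB −9B, Foreign assets −25B
  Liabilities: Checkable deposits −34B
Monetary base = currency + reserves: −6B + (−9B) = -15 billion.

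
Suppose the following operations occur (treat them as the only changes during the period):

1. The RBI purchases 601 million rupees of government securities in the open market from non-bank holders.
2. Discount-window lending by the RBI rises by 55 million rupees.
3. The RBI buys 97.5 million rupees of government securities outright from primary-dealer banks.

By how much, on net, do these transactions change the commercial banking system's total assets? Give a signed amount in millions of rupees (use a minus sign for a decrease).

Asset purchase (from non-banks) 601 million rupees: bank balance sheets expand → +601M.
Discount-window loan 55 million rupees: bank balance sheets expand → +55M.
OMO purchase (from banks) 97.5 million rupees: just an asset swap on bank balance sheets → 0.
Net: 601 + 55 + 0 = +656 million.

+656 million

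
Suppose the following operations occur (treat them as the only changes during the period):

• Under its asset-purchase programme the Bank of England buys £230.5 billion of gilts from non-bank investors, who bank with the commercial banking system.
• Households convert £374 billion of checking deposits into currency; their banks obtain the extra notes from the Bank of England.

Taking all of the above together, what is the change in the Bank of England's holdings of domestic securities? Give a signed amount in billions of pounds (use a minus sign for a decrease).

Asset purchase (from non-banks) £230.5 billion: securities added to the Bank of England's portfolio → +£230.5B.
Currency withdrawal £374 billion: the Bank of England's securities portfolio is untouched → 0.
Net: 230.5 + 0 = +£230.5 billion.

+£230.5 billion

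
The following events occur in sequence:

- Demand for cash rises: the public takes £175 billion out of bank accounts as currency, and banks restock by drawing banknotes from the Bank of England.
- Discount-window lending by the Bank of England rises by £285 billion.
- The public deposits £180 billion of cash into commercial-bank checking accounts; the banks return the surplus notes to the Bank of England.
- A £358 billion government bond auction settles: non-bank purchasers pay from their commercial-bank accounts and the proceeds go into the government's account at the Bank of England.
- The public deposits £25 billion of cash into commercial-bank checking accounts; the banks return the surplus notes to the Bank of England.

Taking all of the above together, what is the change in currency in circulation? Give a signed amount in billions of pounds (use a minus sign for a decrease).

Bank of England balance sheet:
  Assets:      Loans to banks +£285B
  Liabilities: Bank reserves −£43B, Currency in circulation −£30B, Government deposits +£358B
Commercial banking system:
  Assets:      Reserves at CB −£43B
  Liabilities: Checkable deposits −£328B, Borrowings from CB +£285B
So the change in currency in circulation is -£30 billion.

-£30 billion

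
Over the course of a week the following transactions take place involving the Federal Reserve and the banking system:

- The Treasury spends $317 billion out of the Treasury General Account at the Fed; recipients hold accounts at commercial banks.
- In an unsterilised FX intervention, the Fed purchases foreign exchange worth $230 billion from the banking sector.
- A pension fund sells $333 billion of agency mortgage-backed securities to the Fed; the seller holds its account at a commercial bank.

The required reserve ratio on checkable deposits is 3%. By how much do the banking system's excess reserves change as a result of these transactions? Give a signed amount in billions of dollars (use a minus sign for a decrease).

Government spending $317 billion: reserves +$317B, deposits +$317B.
FX purchase $230 billion: reserves +$230B, deposits 0.
Asset purchase (from non-banks) $333 billion: reserves +$333B, deposits +$333B.
Totals: Δreserves = +$880B, Δdeposits = +$650B.
Δrequired reserves = 3% × +$650B = +$19.5B.
Δexcess reserves = Δreserves − Δrequired = +$880B − (+$19.5B) = +$860.5 billion.

+$860.5 billion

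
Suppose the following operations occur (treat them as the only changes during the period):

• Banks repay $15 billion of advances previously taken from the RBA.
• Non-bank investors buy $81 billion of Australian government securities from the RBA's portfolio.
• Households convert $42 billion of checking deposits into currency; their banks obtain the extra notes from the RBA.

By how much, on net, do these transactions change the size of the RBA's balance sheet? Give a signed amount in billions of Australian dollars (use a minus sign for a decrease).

Discount-window repayment $15 billion: an RBA asset is shed → −$15B.
Asset sale (to non-banks) $81 billion: an RBA asset is shed → −$81B.
Currency withdrawal $42 billion: only the composition of liabilities changes → 0.
Net: −15 − 81 + 0 = -$96 billion.

-$96 billion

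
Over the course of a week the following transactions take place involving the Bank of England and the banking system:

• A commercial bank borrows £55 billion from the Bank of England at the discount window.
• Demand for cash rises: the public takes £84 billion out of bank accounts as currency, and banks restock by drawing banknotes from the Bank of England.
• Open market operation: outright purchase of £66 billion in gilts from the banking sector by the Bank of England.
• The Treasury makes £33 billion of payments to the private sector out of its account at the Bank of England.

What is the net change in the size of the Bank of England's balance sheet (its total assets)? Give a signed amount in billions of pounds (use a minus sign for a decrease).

+£121 billion

Discount-window loan £55 billion: a Bank of England asset is acquired → +£55B.
Currency withdrawal £84 billion: only the composition of liabilities changes → 0.
OMO purchase (from banks) £66 billion: a Bank of England asset is acquired → +£66B.
Government spending £33 billion: only the composition of liabilities changes → 0.
Net: 55 + 0 + 66 + 0 = +£121 billion.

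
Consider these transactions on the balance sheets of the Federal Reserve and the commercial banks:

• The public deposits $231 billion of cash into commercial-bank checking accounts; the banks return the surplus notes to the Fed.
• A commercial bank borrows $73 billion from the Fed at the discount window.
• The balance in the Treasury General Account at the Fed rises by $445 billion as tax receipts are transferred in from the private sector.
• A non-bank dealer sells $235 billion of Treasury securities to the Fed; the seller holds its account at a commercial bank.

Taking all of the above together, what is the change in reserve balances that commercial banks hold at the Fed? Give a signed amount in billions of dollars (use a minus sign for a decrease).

+$94 billion

Currency deposit $231 billion: returned notes are swapped for reserve credit → +$231B.
Discount-window loan $73 billion: the loan is credited to the bank's reserve account → +$73B.
Government account inflow $445 billion: funds move from bank reserves into the government account → −$445B.
Asset purchase (from non-banks) $235 billion: the Fed pays by crediting reserve accounts → +$235B.
Net: 231 + 73 − 445 + 235 = +$94 billion.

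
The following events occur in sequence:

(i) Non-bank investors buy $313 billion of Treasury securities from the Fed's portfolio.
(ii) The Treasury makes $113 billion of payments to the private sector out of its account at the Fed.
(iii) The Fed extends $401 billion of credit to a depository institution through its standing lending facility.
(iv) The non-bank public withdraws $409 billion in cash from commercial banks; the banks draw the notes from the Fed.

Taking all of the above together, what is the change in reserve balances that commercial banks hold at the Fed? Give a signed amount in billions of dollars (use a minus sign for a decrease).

Asset sale (to non-banks) $313 billion: the non-bank buyers' banks settle from reserves → −$313B.
Government spending $113 billion: government payments flow into bank reserve accounts → +$113B.
Discount-window loan $401 billion: the loan is credited to the bank's reserve account → +$401B.
Currency withdrawal $409 billion: banks swap reserves for currency → −$409B.
Net: −313 + 113 + 401 − 409 = -$208 billion.

-$208 billion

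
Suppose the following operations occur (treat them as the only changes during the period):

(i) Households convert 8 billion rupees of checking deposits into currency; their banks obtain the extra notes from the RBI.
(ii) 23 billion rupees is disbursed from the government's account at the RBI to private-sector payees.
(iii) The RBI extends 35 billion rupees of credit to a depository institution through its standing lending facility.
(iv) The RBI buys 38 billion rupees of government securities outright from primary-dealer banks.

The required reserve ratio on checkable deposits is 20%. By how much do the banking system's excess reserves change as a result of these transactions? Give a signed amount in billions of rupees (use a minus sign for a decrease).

Currency withdrawal 8 billion rupees: reserves −8B, deposits −8B.
Government spending 23 billion rupees: reserves +23B, deposits +23B.
Discount-window loan 35 billion rupees: reserves +35B, deposits 0.
OMO purchase (from banks) 38 billion rupees: reserves +38B, deposits 0.
Totals: Δreserves = +88B, Δdeposits = +15B.
Δrequired reserves = 20% × +15B = +3B.
Δexcess reserves = Δreserves − Δrequired = +88B − (+3B) = +85 billion.

+85 billion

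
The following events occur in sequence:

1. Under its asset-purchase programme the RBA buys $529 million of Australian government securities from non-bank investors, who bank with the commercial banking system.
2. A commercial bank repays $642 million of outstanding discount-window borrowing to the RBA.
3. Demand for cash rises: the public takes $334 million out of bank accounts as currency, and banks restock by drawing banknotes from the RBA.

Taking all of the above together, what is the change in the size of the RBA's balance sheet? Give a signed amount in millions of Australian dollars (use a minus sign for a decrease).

-$113 million

RBA balance sheet:
  Assets:      Securities +$529M, Loans to banks −$642M
  Liabilities: Bank reserves −$447M, Currency in circulation +$334M
Commercial banking system:
  Assets:      Reserves at CB −$447M
  Liabilities: Checkable deposits +$195M, Borrowings from CB −$642M
Change in total RBA assets = -$113 million.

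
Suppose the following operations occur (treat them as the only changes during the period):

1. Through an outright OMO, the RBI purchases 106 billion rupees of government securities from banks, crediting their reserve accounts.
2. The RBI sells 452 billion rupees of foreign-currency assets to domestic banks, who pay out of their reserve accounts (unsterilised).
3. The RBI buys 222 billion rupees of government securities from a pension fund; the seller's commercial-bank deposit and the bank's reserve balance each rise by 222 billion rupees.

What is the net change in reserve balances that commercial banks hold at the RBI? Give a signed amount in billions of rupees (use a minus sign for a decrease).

-124 billion

OMO purchase (from banks) 106 billion rupees: the RBI pays by crediting reserve accounts → +106B.
FX sale 452 billion rupees: the buying banks pay out of their reserve balances → −452B.
Asset purchase (from non-banks) 222 billion rupees: the RBI pays by crediting reserve accounts → +222B.
Net: 106 − 452 + 222 = -124 billion.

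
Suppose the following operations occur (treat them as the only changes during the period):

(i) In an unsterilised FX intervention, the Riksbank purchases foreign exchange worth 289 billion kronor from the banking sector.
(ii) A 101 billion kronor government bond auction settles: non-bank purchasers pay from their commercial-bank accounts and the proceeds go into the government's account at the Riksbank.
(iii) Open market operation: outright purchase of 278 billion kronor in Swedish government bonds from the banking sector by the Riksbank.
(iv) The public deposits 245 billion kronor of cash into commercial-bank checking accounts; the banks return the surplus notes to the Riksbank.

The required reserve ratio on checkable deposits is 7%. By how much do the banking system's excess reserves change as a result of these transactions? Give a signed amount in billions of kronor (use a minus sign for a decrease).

+700.92 billion

FX purchase 289 billion kronor: reserves +289B, deposits 0.
Government account inflow 101 billion kronor: reserves −101B, deposits −101B.
OMO purchase (from banks) 278 billion kronor: reserves +278B, deposits 0.
Currency deposit 245 billion kronor: reserves +245B, deposits +245B.
Totals: Δreserves = +711B, Δdeposits = +144B.
Δrequired reserves = 7% × +144B = +10.08B.
Δexcess reserves = Δreserves − Δrequired = +711B − (+10.08B) = +700.92 billion.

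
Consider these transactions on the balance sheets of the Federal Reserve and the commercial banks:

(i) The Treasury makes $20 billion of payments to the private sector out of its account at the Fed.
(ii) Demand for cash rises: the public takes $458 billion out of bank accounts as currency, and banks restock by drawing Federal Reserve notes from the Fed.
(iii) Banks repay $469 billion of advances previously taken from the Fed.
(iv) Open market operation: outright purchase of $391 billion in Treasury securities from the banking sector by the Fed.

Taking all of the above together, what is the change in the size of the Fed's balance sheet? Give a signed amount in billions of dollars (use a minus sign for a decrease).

-$78 billion

Government spending $20 billion: only the composition of liabilities changes → 0.
Currency withdrawal $458 billion: only the composition of liabilities changes → 0.
Discount-window repayment $469 billion: a Fed asset is shed → −$469B.
OMO purchase (from banks) $391 billion: a Fed asset is acquired → +$391B.
Net: 0 + 0 − 469 + 391 = -$78 billion.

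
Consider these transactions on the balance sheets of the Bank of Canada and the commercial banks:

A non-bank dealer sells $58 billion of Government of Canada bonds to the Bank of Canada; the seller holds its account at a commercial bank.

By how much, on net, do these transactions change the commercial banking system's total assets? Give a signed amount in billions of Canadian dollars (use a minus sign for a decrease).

+$58 billion

Asset purchase (from non-banks) $58 billion: bank balance sheets expand → +$58B.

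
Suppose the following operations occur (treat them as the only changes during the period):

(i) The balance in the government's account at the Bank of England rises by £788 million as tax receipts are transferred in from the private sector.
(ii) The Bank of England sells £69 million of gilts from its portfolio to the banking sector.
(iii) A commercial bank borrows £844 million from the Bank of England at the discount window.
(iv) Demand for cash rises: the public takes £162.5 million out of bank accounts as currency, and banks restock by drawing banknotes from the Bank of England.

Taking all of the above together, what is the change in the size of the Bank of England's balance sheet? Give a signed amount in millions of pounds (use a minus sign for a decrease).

+£775 million

Government account inflow £788 million: only the composition of liabilities changes → 0.
OMO sale (to banks) £69 million: a Bank of England asset is shed → −£69M.
Discount-window loan £844 million: a Bank of England asset is acquired → +£844M.
Currency withdrawal £162.5 million: only the composition of liabilities changes → 0.
Net: 0 − 69 + 844 + 0 = +£775 million.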